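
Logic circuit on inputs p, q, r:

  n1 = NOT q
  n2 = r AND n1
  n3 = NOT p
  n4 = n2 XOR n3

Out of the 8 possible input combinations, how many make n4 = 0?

4

n4 = n2 XOR n3 must be 0, so n2 and n3 are equal.
Satisfying assignments:
  p=0, q=0, r=1
  p=1, q=0, r=0
  p=1, q=1, r=0
  p=1, q=1, r=1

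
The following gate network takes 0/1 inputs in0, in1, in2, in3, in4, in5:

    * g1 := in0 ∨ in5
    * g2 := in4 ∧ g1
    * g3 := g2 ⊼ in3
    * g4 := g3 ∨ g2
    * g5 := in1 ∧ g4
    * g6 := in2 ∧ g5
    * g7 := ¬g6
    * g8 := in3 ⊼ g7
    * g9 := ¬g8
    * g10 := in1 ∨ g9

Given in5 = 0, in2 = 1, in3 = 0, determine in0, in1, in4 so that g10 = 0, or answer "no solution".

g10 = in1 ∨ g9 must be 0, so both in1 = 0 and g9 = 0.
g9 = ¬g8 must be 0, so g8 = 1.
Check with in5 = 0, in2 = 1, in3 = 0 and in0=0, in1=0, in4=1:
g1 = in0 ∨ in5 = 0 ∨ 0 = 0
g2 = in4 ∧ g1 = 1 ∧ 0 = 0
g3 = g2 ⊼ in3 = 0 ⊼ 0 = 1
g4 = g3 ∨ g2 = 1 ∨ 0 = 1
g5 = in1 ∧ g4 = 0 ∧ 1 = 0
g6 = in2 ∧ g5 = 1 ∧ 0 = 0
g7 = ¬g6 = ¬0 = 1
g8 = in3 ⊼ g7 = 0 ⊼ 1 = 1
g9 = ¬g8 = ¬1 = 0
g10 = in1 ∨ g9 = 0 ∨ 0 = 0
So g10 = 0.

in0=0 in1=0 in4=1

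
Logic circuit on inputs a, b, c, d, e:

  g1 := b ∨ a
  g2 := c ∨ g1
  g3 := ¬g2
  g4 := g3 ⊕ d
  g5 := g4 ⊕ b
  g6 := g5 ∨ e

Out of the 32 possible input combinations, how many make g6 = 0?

g6 = g5 ∨ e must be 0, so both g5 = 0 and e = 0.
g5 = g4 ⊕ b must be 0, so g4 and b are equal.
Enumerating the 32 input combinations, 8 give g6 = 0 and 24 give g6 = 1.

8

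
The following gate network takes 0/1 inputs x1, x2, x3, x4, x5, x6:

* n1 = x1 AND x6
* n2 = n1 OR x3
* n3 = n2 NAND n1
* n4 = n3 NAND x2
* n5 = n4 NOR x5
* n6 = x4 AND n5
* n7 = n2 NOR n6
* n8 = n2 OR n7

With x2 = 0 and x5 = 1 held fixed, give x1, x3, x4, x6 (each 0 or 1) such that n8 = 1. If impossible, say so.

n8 = n2 OR n7 must be 1, so at least one of n2, n7 is 1.
Check with x2 = 0 and x5 = 1 and x1=0, x3=0, x4=1, x6=0:
n1 = x1 AND x6 = 0 AND 0 = 0
n2 = n1 OR x3 = 0 OR 0 = 0
n3 = n2 NAND n1 = 0 NAND 0 = 1
n4 = n3 NAND x2 = 1 NAND 0 = 1
n5 = n4 NOR x5 = 1 NOR 1 = 0
n6 = x4 AND n5 = 1 AND 0 = 0
n7 = n2 NOR n6 = 0 NOR 0 = 1
n8 = n2 OR n7 = 0 OR 1 = 1
So n8 = 1.

x1=0, x3=0, x4=1, x6=0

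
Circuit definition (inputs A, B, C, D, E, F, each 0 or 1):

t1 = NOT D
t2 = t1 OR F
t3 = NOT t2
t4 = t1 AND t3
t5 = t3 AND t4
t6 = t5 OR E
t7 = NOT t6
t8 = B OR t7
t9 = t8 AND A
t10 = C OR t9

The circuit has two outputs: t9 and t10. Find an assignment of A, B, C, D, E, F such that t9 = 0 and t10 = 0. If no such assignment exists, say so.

A=0, B=1, C=0, D=1, E=1, F=0

Check with A=0, B=1, C=0, D=1, E=1, F=0:
t1 = NOT D = NOT 1 = 0
t2 = t1 OR F = 0 OR 0 = 0
t3 = NOT t2 = NOT 0 = 1
t4 = t1 AND t3 = 0 AND 1 = 0
t5 = t3 AND t4 = 1 AND 0 = 0
t6 = t5 OR E = 0 OR 1 = 1
t7 = NOT t6 = NOT 1 = 0
t8 = B OR t7 = 1 OR 0 = 1
t9 = t8 AND A = 1 AND 0 = 0
t10 = C OR t9 = 0 OR 0 = 0
So t9 = 0 and t10 = 0.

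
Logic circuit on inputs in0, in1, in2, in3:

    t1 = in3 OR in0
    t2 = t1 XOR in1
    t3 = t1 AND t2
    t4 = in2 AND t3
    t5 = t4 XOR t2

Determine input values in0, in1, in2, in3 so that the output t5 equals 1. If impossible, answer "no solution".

in0=1, in1=0, in2=0, in3=1

Check with in0=1, in1=0, in2=0, in3=1:
t1 = in3 OR in0 = 1 OR 1 = 1
t2 = t1 XOR in1 = 1 XOR 0 = 1
t3 = t1 AND t2 = 1 AND 1 = 1
t4 = in2 AND t3 = 0 AND 1 = 0
t5 = t4 XOR t2 = 0 XOR 1 = 1
So t5 = 1 as required.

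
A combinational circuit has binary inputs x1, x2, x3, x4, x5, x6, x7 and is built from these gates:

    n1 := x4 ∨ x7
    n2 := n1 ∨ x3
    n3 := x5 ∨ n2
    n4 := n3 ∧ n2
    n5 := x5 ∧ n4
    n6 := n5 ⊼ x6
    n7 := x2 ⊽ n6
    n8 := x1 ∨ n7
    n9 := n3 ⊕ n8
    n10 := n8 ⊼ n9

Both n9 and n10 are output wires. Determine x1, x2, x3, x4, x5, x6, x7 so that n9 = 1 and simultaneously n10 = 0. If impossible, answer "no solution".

Check with x1=1, x2=1, x3=0, x4=0, x5=0, x6=1, x7=0:
n1 = x4 ∨ x7 = 0 ∨ 0 = 0
n2 = n1 ∨ x3 = 0 ∨ 0 = 0
n3 = x5 ∨ n2 = 0 ∨ 0 = 0
n4 = n3 ∧ n2 = 0 ∧ 0 = 0
n5 = x5 ∧ n4 = 0 ∧ 0 = 0
n6 = n5 ⊼ x6 = 0 ⊼ 1 = 1
n7 = x2 ⊽ n6 = 1 ⊽ 1 = 0
n8 = x1 ∨ n7 = 1 ∨ 0 = 1
n9 = n3 ⊕ n8 = 0 ⊕ 1 = 1
n10 = n8 ⊼ n9 = 1 ⊼ 1 = 0
So n9 = 1 and n10 = 0.

x1=1, x2=1, x3=0, x4=0, x5=0, x6=1, x7=0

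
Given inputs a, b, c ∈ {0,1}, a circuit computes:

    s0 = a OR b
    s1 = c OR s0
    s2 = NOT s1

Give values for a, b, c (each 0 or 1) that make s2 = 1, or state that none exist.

a=0 b=0 c=0

s2 = NOT s1 must be 1, so s1 = 0.
s1 = c OR s0 must be 0, so both c = 0 and s0 = 0.
Check with a=0 b=0 c=0:
s0 = a OR b = 0 OR 0 = 0
s1 = c OR s0 = 0 OR 0 = 0
s2 = NOT s1 = NOT 0 = 1
So s2 = 1 as required.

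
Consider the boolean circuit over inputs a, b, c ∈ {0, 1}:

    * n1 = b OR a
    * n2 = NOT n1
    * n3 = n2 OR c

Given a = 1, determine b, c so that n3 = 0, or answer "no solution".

Check with a = 1 and b=0, c=0:
n1 = b OR a = 0 OR 1 = 1
n2 = NOT n1 = NOT 1 = 0
n3 = n2 OR c = 0 OR 0 = 0
So n3 = 0.

b=0 c=0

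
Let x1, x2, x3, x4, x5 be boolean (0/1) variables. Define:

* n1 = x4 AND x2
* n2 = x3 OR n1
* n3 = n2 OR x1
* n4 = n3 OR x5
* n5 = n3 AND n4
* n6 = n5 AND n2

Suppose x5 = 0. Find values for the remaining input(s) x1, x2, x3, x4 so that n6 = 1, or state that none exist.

Check with x5 = 0 and x1=1, x2=1, x3=1, x4=1:
n1 = x4 AND x2 = 1 AND 1 = 1
n2 = x3 OR n1 = 1 OR 1 = 1
n3 = n2 OR x1 = 1 OR 1 = 1
n4 = n3 OR x5 = 1 OR 0 = 1
n5 = n3 AND n4 = 1 AND 1 = 1
n6 = n5 AND n2 = 1 AND 1 = 1
So n6 = 1.

x1=1, x2=1, x3=1, x4=1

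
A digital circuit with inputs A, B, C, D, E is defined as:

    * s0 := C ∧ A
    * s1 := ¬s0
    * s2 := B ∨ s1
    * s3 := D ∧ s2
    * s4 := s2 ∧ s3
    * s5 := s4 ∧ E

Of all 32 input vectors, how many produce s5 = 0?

s5 = s4 ∧ E must be 0, so at least one of s4, E is 0.
Enumerating the 32 input combinations, 25 give s5 = 0 and 7 give s5 = 1.

25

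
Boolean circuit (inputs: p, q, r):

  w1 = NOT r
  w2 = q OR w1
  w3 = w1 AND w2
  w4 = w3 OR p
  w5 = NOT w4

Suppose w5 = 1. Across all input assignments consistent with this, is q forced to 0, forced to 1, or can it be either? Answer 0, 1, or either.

either

Both values of q occur among assignments with w5 = 1:
  q=0: p=0, q=0, r=1
  q=1: p=0, q=1, r=1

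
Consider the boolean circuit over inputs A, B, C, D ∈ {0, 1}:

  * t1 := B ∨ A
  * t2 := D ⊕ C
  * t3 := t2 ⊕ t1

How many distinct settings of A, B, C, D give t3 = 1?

8

t3 = t2 ⊕ t1 must be 1, so t2 and t1 differ.
Enumerating the 16 input combinations, 8 give t3 = 1 and 8 give t3 = 0.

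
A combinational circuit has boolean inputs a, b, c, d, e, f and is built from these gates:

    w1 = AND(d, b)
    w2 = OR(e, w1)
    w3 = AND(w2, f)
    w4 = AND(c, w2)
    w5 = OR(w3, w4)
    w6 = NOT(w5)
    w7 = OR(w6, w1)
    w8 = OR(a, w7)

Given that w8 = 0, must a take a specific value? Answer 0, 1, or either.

w8 = OR(a, w7) must be 0, so both a = 0 and w7 = 0.
w7 = OR(w6, w1) must be 0, so both w6 = 0 and w1 = 0.
Every assignment with w8 = 0 has a = 0; there are 9 such assignment(s).

0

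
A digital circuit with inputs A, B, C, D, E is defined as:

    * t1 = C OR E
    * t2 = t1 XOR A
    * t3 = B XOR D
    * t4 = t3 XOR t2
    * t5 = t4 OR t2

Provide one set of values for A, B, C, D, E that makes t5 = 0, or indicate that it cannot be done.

t5 = t4 OR t2 must be 0, so both t4 = 0 and t2 = 0.
t4 = t3 XOR t2 must be 0, so t3 and t2 are equal.
Check with A=1, B=0, C=1, D=0, E=0:
t1 = C OR E = 1 OR 0 = 1
t2 = t1 XOR A = 1 XOR 1 = 0
t3 = B XOR D = 0 XOR 0 = 0
t4 = t3 XOR t2 = 0 XOR 0 = 0
t5 = t4 OR t2 = 0 OR 0 = 0
So t5 = 0 as required.

A=1, B=0, C=1, D=0, E=0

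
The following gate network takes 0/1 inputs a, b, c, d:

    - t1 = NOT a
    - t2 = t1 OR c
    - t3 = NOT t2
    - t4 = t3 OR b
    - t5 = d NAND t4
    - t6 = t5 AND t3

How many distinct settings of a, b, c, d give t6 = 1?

2

t6 = t5 AND t3 must be 1, so both t5 = 1 and t3 = 1.
Enumerating the 16 input combinations, 2 give t6 = 1 and 14 give t6 = 0.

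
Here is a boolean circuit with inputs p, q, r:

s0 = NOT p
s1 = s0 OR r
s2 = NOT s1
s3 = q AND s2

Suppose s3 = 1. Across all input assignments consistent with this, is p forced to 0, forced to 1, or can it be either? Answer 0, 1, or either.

1

s3 = q AND s2 must be 1, so both q = 1 and s2 = 1.
Every assignment with s3 = 1 has p = 1; there are 1 such assignment(s).
  p=1, q=1, r=0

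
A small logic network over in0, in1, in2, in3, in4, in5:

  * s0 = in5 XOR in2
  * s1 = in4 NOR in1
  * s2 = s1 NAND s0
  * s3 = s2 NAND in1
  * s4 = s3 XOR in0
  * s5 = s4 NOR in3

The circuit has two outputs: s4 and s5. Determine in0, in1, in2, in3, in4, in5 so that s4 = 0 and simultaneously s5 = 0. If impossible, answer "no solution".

Check with in0=0, in1=1, in2=0, in3=1, in4=0, in5=0:
s0 = in5 XOR in2 = 0 XOR 0 = 0
s1 = in4 NOR in1 = 0 NOR 1 = 0
s2 = s1 NAND s0 = 0 NAND 0 = 1
s3 = s2 NAND in1 = 1 NAND 1 = 0
s4 = s3 XOR in0 = 0 XOR 0 = 0
s5 = s4 NOR in3 = 0 NOR 1 = 0
So s4 = 0 and s5 = 0.

in0=0, in1=1, in2=0, in3=1, in4=0, in5=0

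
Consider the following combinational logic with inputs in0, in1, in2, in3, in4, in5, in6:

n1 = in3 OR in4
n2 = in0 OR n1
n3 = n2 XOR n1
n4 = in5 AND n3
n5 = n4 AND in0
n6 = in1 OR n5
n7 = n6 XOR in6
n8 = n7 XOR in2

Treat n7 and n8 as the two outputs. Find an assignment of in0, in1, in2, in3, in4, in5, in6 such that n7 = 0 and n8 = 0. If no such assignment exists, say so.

Check with in0=0, in1=1, in2=0, in3=1, in4=0, in5=1, in6=1:
n1 = in3 OR in4 = 1 OR 0 = 1
n2 = in0 OR n1 = 0 OR 1 = 1
n3 = n2 XOR n1 = 1 XOR 1 = 0
n4 = in5 AND n3 = 1 AND 0 = 0
n5 = n4 AND in0 = 0 AND 0 = 0
n6 = in1 OR n5 = 1 OR 0 = 1
n7 = n6 XOR in6 = 1 XOR 1 = 0
n8 = n7 XOR in2 = 0 XOR 0 = 0
So n7 = 0 and n8 = 0.

in0=0, in1=1, in2=0, in3=1, in4=0, in5=1, in6=1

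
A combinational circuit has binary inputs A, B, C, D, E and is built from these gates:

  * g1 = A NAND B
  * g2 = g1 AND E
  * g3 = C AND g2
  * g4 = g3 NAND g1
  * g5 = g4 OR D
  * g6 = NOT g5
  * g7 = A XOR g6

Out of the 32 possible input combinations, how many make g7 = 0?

15

g7 = A XOR g6 must be 0, so A and g6 are equal.
Enumerating the 32 input combinations, 15 give g7 = 0 and 17 give g7 = 1.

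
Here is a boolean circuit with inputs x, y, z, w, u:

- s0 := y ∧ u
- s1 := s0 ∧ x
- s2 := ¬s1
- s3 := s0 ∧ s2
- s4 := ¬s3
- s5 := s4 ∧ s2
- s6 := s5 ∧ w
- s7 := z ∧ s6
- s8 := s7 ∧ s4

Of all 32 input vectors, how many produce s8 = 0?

26

s8 = s7 ∧ s4 must be 0, so at least one of s7, s4 is 0.
Enumerating the 32 input combinations, 26 give s8 = 0 and 6 give s8 = 1.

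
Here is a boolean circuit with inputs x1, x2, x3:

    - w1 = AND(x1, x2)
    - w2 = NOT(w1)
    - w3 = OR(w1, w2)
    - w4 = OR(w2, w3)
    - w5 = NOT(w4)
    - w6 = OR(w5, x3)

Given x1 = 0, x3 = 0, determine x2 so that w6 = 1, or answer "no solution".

no solution exists

With x1 = 0, x3 = 0 fixed, none of the 2 settings of x2 give w6 = 1.
For example, with x2=1:
w1 = AND(x1, x2) = AND(0, 1) = 0
w2 = NOT(w1) = NOT 0 = 1
w3 = OR(w1, w2) = OR(0, 1) = 1
w4 = OR(w2, w3) = OR(1, 1) = 1
w5 = NOT(w4) = NOT 1 = 0
w6 = OR(w5, x3) = OR(0, 0) = 0
giving w6 = 0 ≠ 1.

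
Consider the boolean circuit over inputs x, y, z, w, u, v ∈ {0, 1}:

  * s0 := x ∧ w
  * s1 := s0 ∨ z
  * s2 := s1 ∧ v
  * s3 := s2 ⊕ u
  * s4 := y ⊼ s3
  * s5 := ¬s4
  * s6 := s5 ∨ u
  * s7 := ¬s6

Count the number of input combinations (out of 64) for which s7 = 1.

27

s7 = ¬s6 must be 1, so s6 = 0.
s6 = s5 ∨ u must be 0, so both s5 = 0 and u = 0.
Enumerating the 64 input combinations, 27 give s7 = 1 and 37 give s7 = 0.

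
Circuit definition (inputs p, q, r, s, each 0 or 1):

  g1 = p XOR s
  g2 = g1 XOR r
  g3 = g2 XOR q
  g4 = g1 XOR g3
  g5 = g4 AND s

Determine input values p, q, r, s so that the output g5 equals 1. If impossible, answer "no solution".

p=1, q=1, r=0, s=1

g5 = g4 AND s must be 1, so both g4 = 1 and s = 1.
g4 = g1 XOR g3 must be 1, so g1 and g3 differ.
Check with p=1, q=1, r=0, s=1:
g1 = p XOR s = 1 XOR 1 = 0
g2 = g1 XOR r = 0 XOR 0 = 0
g3 = g2 XOR q = 0 XOR 1 = 1
g4 = g1 XOR g3 = 0 XOR 1 = 1
g5 = g4 AND s = 1 AND 1 = 1
So g5 = 1 as required.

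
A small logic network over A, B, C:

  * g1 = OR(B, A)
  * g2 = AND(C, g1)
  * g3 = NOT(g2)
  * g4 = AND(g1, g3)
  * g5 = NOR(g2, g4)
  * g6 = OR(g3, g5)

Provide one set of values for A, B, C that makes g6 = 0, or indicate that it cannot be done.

A=1 B=0 C=1

g6 = OR(g3, g5) must be 0, so both g3 = 0 and g5 = 0.
Check with A=1 B=0 C=1:
g1 = OR(B, A) = OR(0, 1) = 1
g2 = AND(C, g1) = AND(1, 1) = 1
g3 = NOT(g2) = NOT 1 = 0
g4 = AND(g1, g3) = AND(1, 0) = 0
g5 = NOR(g2, g4) = NOR(1, 0) = 0
g6 = OR(g3, g5) = OR(0, 0) = 0
So g6 = 0 as required.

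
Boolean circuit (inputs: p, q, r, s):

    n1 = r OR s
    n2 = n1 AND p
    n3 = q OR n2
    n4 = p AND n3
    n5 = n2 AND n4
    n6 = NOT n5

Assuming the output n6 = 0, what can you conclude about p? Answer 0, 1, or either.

n6 = NOT n5 must be 0, so n5 = 1.
n5 = n2 AND n4 must be 1, so both n2 = 1 and n4 = 1.
Every assignment with n6 = 0 has p = 1; there are 6 such assignment(s).

1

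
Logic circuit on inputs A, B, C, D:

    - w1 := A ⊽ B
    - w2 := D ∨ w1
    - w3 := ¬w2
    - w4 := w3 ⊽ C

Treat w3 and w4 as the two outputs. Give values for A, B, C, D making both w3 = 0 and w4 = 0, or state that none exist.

A=1, B=1, C=1, D=1

Check with A=1, B=1, C=1, D=1:
w1 = A ⊽ B = 1 ⊽ 1 = 0
w2 = D ∨ w1 = 1 ∨ 0 = 1
w3 = ¬w2 = ¬1 = 0
w4 = w3 ⊽ C = 0 ⊽ 1 = 0
So w3 = 0 and w4 = 0.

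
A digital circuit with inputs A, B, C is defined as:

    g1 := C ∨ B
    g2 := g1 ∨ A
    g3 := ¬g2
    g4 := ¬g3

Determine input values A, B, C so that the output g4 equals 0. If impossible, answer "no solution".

g4 = ¬g3 must be 0, so g3 = 1.
Check with A=0 B=0 C=0:
g1 = C ∨ B = 0 ∨ 0 = 0
g2 = g1 ∨ A = 0 ∨ 0 = 0
g3 = ¬g2 = ¬0 = 1
g4 = ¬g3 = ¬1 = 0
So g4 = 0 as required.

A=0 B=0 C=0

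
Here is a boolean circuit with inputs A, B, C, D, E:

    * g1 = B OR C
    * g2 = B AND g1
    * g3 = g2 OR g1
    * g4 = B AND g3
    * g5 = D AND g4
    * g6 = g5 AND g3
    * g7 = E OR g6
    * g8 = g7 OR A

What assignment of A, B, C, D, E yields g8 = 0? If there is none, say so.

Check with A=0 B=0 C=0 D=1 E=0:
g1 = B OR C = 0 OR 0 = 0
g2 = B AND g1 = 0 AND 0 = 0
g3 = g2 OR g1 = 0 OR 0 = 0
g4 = B AND g3 = 0 AND 0 = 0
g5 = D AND g4 = 1 AND 0 = 0
g6 = g5 AND g3 = 0 AND 0 = 0
g7 = E OR g6 = 0 OR 0 = 0
g8 = g7 OR A = 0 OR 0 = 0
So g8 = 0 as required.

A=0 B=0 C=0 D=1 E=0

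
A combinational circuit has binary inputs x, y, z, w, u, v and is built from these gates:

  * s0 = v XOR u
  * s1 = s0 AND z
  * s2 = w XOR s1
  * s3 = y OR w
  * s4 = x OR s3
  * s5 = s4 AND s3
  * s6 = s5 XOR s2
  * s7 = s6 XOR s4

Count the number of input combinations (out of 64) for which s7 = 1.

s7 = s6 XOR s4 must be 1, so s6 and s4 differ.
Enumerating the 64 input combinations, 36 give s7 = 1 and 28 give s7 = 0.

36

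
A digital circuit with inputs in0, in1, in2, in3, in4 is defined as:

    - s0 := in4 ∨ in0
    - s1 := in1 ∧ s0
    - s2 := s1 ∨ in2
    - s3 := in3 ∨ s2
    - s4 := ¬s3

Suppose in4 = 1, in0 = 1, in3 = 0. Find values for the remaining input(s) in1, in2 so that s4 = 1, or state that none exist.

in1=0 in2=0

Check with in4 = 1, in0 = 1, in3 = 0 and in1=0, in2=0:
s0 = in4 ∨ in0 = 1 ∨ 1 = 1
s1 = in1 ∧ s0 = 0 ∧ 1 = 0
s2 = s1 ∨ in2 = 0 ∨ 0 = 0
s3 = in3 ∨ s2 = 0 ∨ 0 = 0
s4 = ¬s3 = ¬0 = 1
So s4 = 1.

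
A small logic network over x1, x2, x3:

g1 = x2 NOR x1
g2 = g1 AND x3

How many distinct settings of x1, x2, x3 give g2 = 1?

1

g2 = g1 AND x3 must be 1, so both g1 = 1 and x3 = 1.
Enumerating the 8 input combinations, 1 give g2 = 1 and 7 give g2 = 0.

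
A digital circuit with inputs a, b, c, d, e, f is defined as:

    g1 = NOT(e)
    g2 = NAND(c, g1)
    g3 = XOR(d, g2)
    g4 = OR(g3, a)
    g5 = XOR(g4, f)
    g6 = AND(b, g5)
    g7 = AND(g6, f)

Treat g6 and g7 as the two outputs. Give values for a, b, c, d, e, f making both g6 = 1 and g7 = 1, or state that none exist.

a=0, b=1, c=0, d=1, e=0, f=1

Check with a=0, b=1, c=0, d=1, e=0, f=1:
g1 = NOT(e) = NOT 0 = 1
g2 = NAND(c, g1) = NAND(0, 1) = 1
g3 = XOR(d, g2) = XOR(1, 1) = 0
g4 = OR(g3, a) = OR(0, 0) = 0
g5 = XOR(g4, f) = XOR(0, 1) = 1
g6 = AND(b, g5) = AND(1, 1) = 1
g7 = AND(g6, f) = AND(1, 1) = 1
So g6 = 1 and g7 = 1.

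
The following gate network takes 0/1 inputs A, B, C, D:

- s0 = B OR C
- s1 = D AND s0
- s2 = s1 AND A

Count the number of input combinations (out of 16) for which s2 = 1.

3

s2 = s1 AND A must be 1, so both s1 = 1 and A = 1.
Satisfying assignments:
  A=1, B=0, C=1, D=1
  A=1, B=1, C=0, D=1
  A=1, B=1, C=1, D=1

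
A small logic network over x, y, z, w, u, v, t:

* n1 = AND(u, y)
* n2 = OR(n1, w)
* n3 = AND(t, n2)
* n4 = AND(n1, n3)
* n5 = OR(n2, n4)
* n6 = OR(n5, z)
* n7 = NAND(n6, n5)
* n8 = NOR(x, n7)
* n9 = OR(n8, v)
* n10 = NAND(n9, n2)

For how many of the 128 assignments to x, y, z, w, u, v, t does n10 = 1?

68

n10 = NAND(n9, n2) must be 1, so at least one of n9, n2 is 0.
Enumerating the 128 input combinations, 68 give n10 = 1 and 60 give n10 = 0.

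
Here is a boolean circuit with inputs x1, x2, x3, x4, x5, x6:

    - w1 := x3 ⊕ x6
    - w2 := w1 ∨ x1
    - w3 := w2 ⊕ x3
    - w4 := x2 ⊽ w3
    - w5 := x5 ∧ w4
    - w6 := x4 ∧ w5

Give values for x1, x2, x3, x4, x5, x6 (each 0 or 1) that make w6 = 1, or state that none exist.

x1=1, x2=0, x3=1, x4=1, x5=1, x6=1

Check with x1=1, x2=0, x3=1, x4=1, x5=1, x6=1:
w1 = x3 ⊕ x6 = 1 ⊕ 1 = 0
w2 = w1 ∨ x1 = 0 ∨ 1 = 1
w3 = w2 ⊕ x3 = 1 ⊕ 1 = 0
w4 = x2 ⊽ w3 = 0 ⊽ 0 = 1
w5 = x5 ∧ w4 = 1 ∧ 1 = 1
w6 = x4 ∧ w5 = 1 ∧ 1 = 1
So w6 = 1 as required.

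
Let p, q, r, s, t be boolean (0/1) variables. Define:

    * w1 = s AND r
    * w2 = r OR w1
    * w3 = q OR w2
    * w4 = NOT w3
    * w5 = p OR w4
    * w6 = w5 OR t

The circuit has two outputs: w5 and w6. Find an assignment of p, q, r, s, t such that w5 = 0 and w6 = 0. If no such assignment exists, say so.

p=0, q=1, r=0, s=1, t=0

Check with p=0, q=1, r=0, s=1, t=0:
w1 = s AND r = 1 AND 0 = 0
w2 = r OR w1 = 0 OR 0 = 0
w3 = q OR w2 = 1 OR 0 = 1
w4 = NOT w3 = NOT 1 = 0
w5 = p OR w4 = 0 OR 0 = 0
w6 = w5 OR t = 0 OR 0 = 0
So w5 = 0 and w6 = 0.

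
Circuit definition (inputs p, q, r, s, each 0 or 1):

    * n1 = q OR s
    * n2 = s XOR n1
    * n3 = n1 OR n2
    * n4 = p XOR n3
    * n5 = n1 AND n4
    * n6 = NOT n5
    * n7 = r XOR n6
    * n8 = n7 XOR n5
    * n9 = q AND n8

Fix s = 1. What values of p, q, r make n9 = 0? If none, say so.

p=1, q=0, r=0

n9 = q AND n8 must be 0, so at least one of q, n8 is 0.
Check with s = 1 and p=1, q=0, r=0:
n1 = q OR s = 0 OR 1 = 1
n2 = s XOR n1 = 1 XOR 1 = 0
n3 = n1 OR n2 = 1 OR 0 = 1
n4 = p XOR n3 = 1 XOR 1 = 0
n5 = n1 AND n4 = 1 AND 0 = 0
n6 = NOT n5 = NOT 0 = 1
n7 = r XOR n6 = 0 XOR 1 = 1
n8 = n7 XOR n5 = 1 XOR 0 = 1
n9 = q AND n8 = 0 AND 1 = 0
So n9 = 0.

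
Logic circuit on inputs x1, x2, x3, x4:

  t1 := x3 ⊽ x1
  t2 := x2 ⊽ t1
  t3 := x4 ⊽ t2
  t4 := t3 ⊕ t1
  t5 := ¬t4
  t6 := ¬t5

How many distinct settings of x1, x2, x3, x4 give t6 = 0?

11

t6 = ¬t5 must be 0, so t5 = 1.
t5 = ¬t4 must be 1, so t4 = 0.
t4 = t3 ⊕ t1 must be 0, so t3 and t1 are equal.
Enumerating the 16 input combinations, 11 give t6 = 0 and 5 give t6 = 1.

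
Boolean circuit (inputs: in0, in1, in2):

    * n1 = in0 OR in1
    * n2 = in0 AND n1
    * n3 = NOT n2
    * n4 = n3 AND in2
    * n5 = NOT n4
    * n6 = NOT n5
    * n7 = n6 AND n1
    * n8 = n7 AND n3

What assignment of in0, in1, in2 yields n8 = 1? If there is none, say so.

in0=0, in1=1, in2=1

n8 = n7 AND n3 must be 1, so both n7 = 1 and n3 = 1.
n7 = n6 AND n1 must be 1, so both n6 = 1 and n1 = 1.
n3 = NOT n2 must be 1, so n2 = 0.
Check with in0=0, in1=1, in2=1:
n1 = in0 OR in1 = 0 OR 1 = 1
n2 = in0 AND n1 = 0 AND 1 = 0
n3 = NOT n2 = NOT 0 = 1
n4 = n3 AND in2 = 1 AND 1 = 1
n5 = NOT n4 = NOT 1 = 0
n6 = NOT n5 = NOT 0 = 1
n7 = n6 AND n1 = 1 AND 1 = 1
n8 = n7 AND n3 = 1 AND 1 = 1
So n8 = 1 as required.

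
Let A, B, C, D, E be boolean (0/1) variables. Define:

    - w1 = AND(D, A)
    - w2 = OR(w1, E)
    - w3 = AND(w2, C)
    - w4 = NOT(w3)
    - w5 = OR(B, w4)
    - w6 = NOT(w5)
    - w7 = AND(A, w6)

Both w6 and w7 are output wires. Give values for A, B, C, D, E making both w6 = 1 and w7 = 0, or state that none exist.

Check with A=0, B=0, C=1, D=0, E=1:
w1 = AND(D, A) = AND(0, 0) = 0
w2 = OR(w1, E) = OR(0, 1) = 1
w3 = AND(w2, C) = AND(1, 1) = 1
w4 = NOT(w3) = NOT 1 = 0
w5 = OR(B, w4) = OR(0, 0) = 0
w6 = NOT(w5) = NOT 0 = 1
w7 = AND(A, w6) = AND(0, 1) = 0
So w6 = 1 and w7 = 0.

A=0, B=0, C=1, D=0, E=1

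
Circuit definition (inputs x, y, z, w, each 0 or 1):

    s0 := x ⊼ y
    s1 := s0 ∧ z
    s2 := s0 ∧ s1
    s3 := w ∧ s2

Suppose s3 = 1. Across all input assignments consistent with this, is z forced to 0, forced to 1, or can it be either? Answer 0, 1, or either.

1

s3 = w ∧ s2 must be 1, so both w = 1 and s2 = 1.
s2 = s0 ∧ s1 must be 1, so both s0 = 1 and s1 = 1.
Every assignment with s3 = 1 has z = 1; there are 3 such assignment(s).
  x=0, y=0, z=1, w=1
  x=0, y=1, z=1, w=1
  x=1, y=0, z=1, w=1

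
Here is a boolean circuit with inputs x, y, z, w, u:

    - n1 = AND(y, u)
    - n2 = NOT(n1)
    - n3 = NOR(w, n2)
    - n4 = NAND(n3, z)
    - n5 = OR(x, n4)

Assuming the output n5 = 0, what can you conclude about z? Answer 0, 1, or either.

n5 = OR(x, n4) must be 0, so both x = 0 and n4 = 0.
n4 = NAND(n3, z) must be 0, so both n3 = 1 and z = 1.
Every assignment with n5 = 0 has z = 1; there are 1 such assignment(s).
  x=0, y=1, z=1, w=0, u=1

1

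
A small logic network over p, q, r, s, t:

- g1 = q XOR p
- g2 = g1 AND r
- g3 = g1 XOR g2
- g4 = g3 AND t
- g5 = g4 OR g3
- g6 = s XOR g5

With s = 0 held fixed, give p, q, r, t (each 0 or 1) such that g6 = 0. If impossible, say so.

Check with s = 0 and p=1, q=0, r=1, t=0:
g1 = q XOR p = 0 XOR 1 = 1
g2 = g1 AND r = 1 AND 1 = 1
g3 = g1 XOR g2 = 1 XOR 1 = 0
g4 = g3 AND t = 0 AND 0 = 0
g5 = g4 OR g3 = 0 OR 0 = 0
g6 = s XOR g5 = 0 XOR 0 = 0
So g6 = 0.

p=1 q=0 r=1 t=0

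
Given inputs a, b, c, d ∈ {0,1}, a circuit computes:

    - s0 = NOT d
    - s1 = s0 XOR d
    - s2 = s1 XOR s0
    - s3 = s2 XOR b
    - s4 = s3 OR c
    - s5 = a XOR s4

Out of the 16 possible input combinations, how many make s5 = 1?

s5 = a XOR s4 must be 1, so a and s4 differ.
Enumerating the 16 input combinations, 8 give s5 = 1 and 8 give s5 = 0.

8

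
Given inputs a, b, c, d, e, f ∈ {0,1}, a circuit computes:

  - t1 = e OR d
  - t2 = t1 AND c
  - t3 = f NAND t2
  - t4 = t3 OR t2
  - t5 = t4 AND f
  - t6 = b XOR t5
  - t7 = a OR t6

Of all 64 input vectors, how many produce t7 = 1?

48

t7 = a OR t6 must be 1, so at least one of a, t6 is 1.
Enumerating the 64 input combinations, 48 give t7 = 1 and 16 give t7 = 0.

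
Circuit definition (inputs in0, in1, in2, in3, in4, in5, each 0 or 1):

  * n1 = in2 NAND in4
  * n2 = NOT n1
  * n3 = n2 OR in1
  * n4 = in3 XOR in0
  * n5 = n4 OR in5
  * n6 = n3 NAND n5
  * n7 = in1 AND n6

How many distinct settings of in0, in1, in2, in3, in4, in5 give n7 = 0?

56

n7 = in1 AND n6 must be 0, so at least one of in1, n6 is 0.
Enumerating the 64 input combinations, 56 give n7 = 0 and 8 give n7 = 1.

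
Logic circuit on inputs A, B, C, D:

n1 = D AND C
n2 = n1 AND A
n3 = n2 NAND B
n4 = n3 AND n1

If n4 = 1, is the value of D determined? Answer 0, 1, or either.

1

n4 = n3 AND n1 must be 1, so both n3 = 1 and n1 = 1.
n3 = n2 NAND B must be 1, so at least one of n2, B is 0.
Every assignment with n4 = 1 has D = 1; there are 3 such assignment(s).
  A=0, B=0, C=1, D=1
  A=0, B=1, C=1, D=1
  A=1, B=0, C=1, D=1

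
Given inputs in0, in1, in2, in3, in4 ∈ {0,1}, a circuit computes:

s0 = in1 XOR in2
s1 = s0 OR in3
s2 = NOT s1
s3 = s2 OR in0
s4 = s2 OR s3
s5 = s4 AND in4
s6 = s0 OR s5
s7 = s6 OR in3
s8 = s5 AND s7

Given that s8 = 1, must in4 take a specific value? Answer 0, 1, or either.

s8 = s5 AND s7 must be 1, so both s5 = 1 and s7 = 1.
s5 = s4 AND in4 must be 1, so both s4 = 1 and in4 = 1.
Every assignment with s8 = 1 has in4 = 1; there are 10 such assignment(s).

1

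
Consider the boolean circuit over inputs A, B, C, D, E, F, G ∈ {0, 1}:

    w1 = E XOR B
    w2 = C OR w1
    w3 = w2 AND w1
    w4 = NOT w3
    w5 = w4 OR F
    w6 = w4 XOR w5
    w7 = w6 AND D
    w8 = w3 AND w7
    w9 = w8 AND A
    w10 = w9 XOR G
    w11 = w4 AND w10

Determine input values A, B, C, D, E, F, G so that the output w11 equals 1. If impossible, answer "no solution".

w11 = w4 AND w10 must be 1, so both w4 = 1 and w10 = 1.
w4 = NOT w3 must be 1, so w3 = 0.
Check with A=0, B=1, C=1, D=1, E=1, F=0, G=1:
w1 = E XOR B = 1 XOR 1 = 0
w2 = C OR w1 = 1 OR 0 = 1
w3 = w2 AND w1 = 1 AND 0 = 0
w4 = NOT w3 = NOT 0 = 1
w5 = w4 OR F = 1 OR 0 = 1
w6 = w4 XOR w5 = 1 XOR 1 = 0
w7 = w6 AND D = 0 AND 1 = 0
w8 = w3 AND w7 = 0 AND 0 = 0
w9 = w8 AND A = 0 AND 0 = 0
w10 = w9 XOR G = 0 XOR 1 = 1
w11 = w4 AND w10 = 1 AND 1 = 1
So w11 = 1 as required.

A=0, B=1, C=1, D=1, E=1, F=0, G=1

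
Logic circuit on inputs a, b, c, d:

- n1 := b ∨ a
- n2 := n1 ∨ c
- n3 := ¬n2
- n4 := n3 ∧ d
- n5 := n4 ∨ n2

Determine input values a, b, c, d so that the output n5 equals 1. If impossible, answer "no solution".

a=1 b=0 c=0 d=1

n5 = n4 ∨ n2 must be 1, so at least one of n4, n2 is 1.
Check with a=1 b=0 c=0 d=1:
n1 = b ∨ a = 0 ∨ 1 = 1
n2 = n1 ∨ c = 1 ∨ 0 = 1
n3 = ¬n2 = ¬1 = 0
n4 = n3 ∧ d = 0 ∧ 1 = 0
n5 = n4 ∨ n2 = 0 ∨ 1 = 1
So n5 = 1 as required.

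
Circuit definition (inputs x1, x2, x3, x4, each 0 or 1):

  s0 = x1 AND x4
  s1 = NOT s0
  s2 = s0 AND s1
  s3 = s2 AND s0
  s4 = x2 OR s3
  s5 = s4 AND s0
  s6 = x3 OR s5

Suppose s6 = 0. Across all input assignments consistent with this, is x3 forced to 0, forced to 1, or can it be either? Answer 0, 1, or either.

0

s6 = x3 OR s5 must be 0, so both x3 = 0 and s5 = 0.
Every assignment with s6 = 0 has x3 = 0; there are 7 such assignment(s).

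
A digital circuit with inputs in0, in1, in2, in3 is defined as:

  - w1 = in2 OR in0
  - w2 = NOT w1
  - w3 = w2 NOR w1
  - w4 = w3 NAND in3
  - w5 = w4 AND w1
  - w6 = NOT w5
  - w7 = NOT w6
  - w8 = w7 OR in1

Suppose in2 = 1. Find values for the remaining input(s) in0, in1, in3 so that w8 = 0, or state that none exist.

With in2 = 1 fixed, none of the 8 settings of in0, in1, in3 give w8 = 0.
For example, with in0=0, in1=1, in3=1:
w1 = in2 OR in0 = 1 OR 0 = 1
w2 = NOT w1 = NOT 1 = 0
w3 = w2 NOR w1 = 0 NOR 1 = 0
w4 = w3 NAND in3 = 0 NAND 1 = 1
w5 = w4 AND w1 = 1 AND 1 = 1
w6 = NOT w5 = NOT 1 = 0
w7 = NOT w6 = NOT 0 = 1
w8 = w7 OR in1 = 1 OR 1 = 1
giving w8 = 1 ≠ 0.

no solution exists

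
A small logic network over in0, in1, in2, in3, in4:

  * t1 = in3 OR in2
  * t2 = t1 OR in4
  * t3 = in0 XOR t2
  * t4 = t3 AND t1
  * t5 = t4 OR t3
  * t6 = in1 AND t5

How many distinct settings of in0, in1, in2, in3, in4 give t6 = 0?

24

t6 = in1 AND t5 must be 0, so at least one of in1, t5 is 0.
Enumerating the 32 input combinations, 24 give t6 = 0 and 8 give t6 = 1.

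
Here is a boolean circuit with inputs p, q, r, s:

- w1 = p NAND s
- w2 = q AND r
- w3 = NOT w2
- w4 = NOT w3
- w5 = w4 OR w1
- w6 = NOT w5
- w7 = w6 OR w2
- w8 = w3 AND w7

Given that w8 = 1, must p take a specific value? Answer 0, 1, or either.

1

w8 = w3 AND w7 must be 1, so both w3 = 1 and w7 = 1.
w3 = NOT w2 must be 1, so w2 = 0.
Every assignment with w8 = 1 has p = 1; there are 3 such assignment(s).
  p=1, q=0, r=0, s=1
  p=1, q=0, r=1, s=1
  p=1, q=1, r=0, s=1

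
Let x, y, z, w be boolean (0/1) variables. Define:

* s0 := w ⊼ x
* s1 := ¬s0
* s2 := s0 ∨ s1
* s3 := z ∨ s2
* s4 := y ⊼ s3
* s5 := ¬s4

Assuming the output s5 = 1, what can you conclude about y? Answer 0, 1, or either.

s5 = ¬s4 must be 1, so s4 = 0.
s4 = y ⊼ s3 must be 0, so both y = 1 and s3 = 1.
Every assignment with s5 = 1 has y = 1; there are 8 such assignment(s).

1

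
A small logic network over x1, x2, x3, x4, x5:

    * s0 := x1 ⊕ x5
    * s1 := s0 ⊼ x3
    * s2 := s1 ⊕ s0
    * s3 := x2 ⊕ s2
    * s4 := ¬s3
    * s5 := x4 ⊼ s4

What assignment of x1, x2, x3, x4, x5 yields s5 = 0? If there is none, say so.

x1=0, x2=1, x3=1, x4=1, x5=1

s5 = x4 ⊼ s4 must be 0, so both x4 = 1 and s4 = 1.
s4 = ¬s3 must be 1, so s3 = 0.
Check with x1=0, x2=1, x3=1, x4=1, x5=1:
s0 = x1 ⊕ x5 = 0 ⊕ 1 = 1
s1 = s0 ⊼ x3 = 1 ⊼ 1 = 0
s2 = s1 ⊕ s0 = 0 ⊕ 1 = 1
s3 = x2 ⊕ s2 = 1 ⊕ 1 = 0
s4 = ¬s3 = ¬0 = 1
s5 = x4 ⊼ s4 = 1 ⊼ 1 = 0
So s5 = 0 as required.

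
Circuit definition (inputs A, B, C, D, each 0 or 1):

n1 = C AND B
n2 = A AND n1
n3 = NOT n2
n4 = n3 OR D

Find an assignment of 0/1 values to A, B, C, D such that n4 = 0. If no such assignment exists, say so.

A=1 B=1 C=1 D=0

n4 = n3 OR D must be 0, so both n3 = 0 and D = 0.
n3 = NOT n2 must be 0, so n2 = 1.
n2 = A AND n1 must be 1, so both A = 1 and n1 = 1.
Check with A=1 B=1 C=1 D=0:
n1 = C AND B = 1 AND 1 = 1
n2 = A AND n1 = 1 AND 1 = 1
n3 = NOT n2 = NOT 1 = 0
n4 = n3 OR D = 0 OR 0 = 0
So n4 = 0 as required.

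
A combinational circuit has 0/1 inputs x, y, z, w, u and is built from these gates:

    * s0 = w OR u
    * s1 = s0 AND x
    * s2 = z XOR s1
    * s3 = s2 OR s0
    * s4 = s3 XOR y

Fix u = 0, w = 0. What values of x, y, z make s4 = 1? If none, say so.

x=1, y=0, z=1

Check with u = 0, w = 0 and x=1, y=0, z=1:
s0 = w OR u = 0 OR 0 = 0
s1 = s0 AND x = 0 AND 1 = 0
s2 = z XOR s1 = 1 XOR 0 = 1
s3 = s2 OR s0 = 1 OR 0 = 1
s4 = s3 XOR y = 1 XOR 0 = 1
So s4 = 1.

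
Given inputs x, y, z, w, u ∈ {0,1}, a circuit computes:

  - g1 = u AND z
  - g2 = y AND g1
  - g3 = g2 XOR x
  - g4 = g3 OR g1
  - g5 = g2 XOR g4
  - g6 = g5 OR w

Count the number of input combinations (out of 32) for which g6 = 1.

g6 = g5 OR w must be 1, so at least one of g5, w is 1.
Enumerating the 32 input combinations, 24 give g6 = 1 and 8 give g6 = 0.

24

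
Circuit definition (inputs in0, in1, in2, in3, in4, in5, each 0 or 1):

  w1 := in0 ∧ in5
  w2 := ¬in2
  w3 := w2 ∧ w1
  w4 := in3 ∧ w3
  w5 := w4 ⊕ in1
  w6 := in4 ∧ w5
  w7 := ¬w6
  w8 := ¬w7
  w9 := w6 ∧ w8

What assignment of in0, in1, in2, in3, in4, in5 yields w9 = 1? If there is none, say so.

Check with in0=1, in1=1, in2=0, in3=1, in4=1, in5=0:
w1 = in0 ∧ in5 = 1 ∧ 0 = 0
w2 = ¬in2 = ¬0 = 1
w3 = w2 ∧ w1 = 1 ∧ 0 = 0
w4 = in3 ∧ w3 = 1 ∧ 0 = 0
w5 = w4 ⊕ in1 = 0 ⊕ 1 = 1
w6 = in4 ∧ w5 = 1 ∧ 1 = 1
w7 = ¬w6 = ¬1 = 0
w8 = ¬w7 = ¬0 = 1
w9 = w6 ∧ w8 = 1 ∧ 1 = 1
So w9 = 1 as required.

in0=1, in1=1, in2=0, in3=1, in4=1, in5=0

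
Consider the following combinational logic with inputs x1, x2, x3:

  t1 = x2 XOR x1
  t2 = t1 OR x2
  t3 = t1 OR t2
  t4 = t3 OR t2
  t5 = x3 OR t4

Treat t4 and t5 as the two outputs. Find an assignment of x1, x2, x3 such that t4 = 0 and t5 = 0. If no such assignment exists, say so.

x1=0, x2=0, x3=0

Check with x1=0, x2=0, x3=0:
t1 = x2 XOR x1 = 0 XOR 0 = 0
t2 = t1 OR x2 = 0 OR 0 = 0
t3 = t1 OR t2 = 0 OR 0 = 0
t4 = t3 OR t2 = 0 OR 0 = 0
t5 = x3 OR t4 = 0 OR 0 = 0
So t4 = 0 and t5 = 0.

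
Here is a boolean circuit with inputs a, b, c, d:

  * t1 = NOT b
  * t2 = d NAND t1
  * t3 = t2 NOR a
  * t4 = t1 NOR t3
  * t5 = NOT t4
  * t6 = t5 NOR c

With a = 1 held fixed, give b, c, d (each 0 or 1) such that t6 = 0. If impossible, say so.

b=0, c=1, d=1

t6 = t5 NOR c must be 0, so at least one of t5, c is 1.
Check with a = 1 and b=0, c=1, d=1:
t1 = NOT b = NOT 0 = 1
t2 = d NAND t1 = 1 NAND 1 = 0
t3 = t2 NOR a = 0 NOR 1 = 0
t4 = t1 NOR t3 = 1 NOR 0 = 0
t5 = NOT t4 = NOT 0 = 1
t6 = t5 NOR c = 1 NOR 1 = 0
So t6 = 0.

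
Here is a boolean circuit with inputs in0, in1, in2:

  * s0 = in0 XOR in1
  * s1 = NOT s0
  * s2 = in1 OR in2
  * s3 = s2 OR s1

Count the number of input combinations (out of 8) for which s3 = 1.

7

s3 = s2 OR s1 must be 1, so at least one of s2, s1 is 1.
Enumerating the 8 input combinations, 7 give s3 = 1 and 1 give s3 = 0.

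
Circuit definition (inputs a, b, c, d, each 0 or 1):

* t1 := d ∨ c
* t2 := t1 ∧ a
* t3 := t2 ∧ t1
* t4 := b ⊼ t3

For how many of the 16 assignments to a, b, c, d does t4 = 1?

t4 = b ⊼ t3 must be 1, so at least one of b, t3 is 0.
Enumerating the 16 input combinations, 13 give t4 = 1 and 3 give t4 = 0.

13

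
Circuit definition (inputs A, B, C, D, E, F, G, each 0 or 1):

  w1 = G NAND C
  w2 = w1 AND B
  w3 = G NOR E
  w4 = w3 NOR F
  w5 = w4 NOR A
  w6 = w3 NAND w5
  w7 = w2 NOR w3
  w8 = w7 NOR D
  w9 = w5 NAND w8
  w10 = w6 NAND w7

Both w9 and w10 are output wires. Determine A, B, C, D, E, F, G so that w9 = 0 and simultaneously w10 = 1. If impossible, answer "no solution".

Check with A=0 B=1 C=0 D=0 E=0 F=1 G=0:
w1 = G NAND C = 0 NAND 0 = 1
w2 = w1 AND B = 1 AND 1 = 1
w3 = G NOR E = 0 NOR 0 = 1
w4 = w3 NOR F = 1 NOR 1 = 0
w5 = w4 NOR A = 0 NOR 0 = 1
w6 = w3 NAND w5 = 1 NAND 1 = 0
w7 = w2 NOR w3 = 1 NOR 1 = 0
w8 = w7 NOR D = 0 NOR 0 = 1
w9 = w5 NAND w8 = 1 NAND 1 = 0
w10 = w6 NAND w7 = 0 NAND 0 = 1
So w9 = 0 and w10 = 1.

A=0 B=1 C=0 D=0 E=0 F=1 G=0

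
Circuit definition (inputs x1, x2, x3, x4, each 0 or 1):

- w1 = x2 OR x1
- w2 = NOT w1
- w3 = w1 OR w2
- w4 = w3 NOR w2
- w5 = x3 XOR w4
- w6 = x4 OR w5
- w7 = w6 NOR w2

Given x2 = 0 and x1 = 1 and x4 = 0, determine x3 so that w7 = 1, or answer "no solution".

x3=0

Check with x2 = 0 and x1 = 1 and x4 = 0 and x3=0:
w1 = x2 OR x1 = 0 OR 1 = 1
w2 = NOT w1 = NOT 1 = 0
w3 = w1 OR w2 = 1 OR 0 = 1
w4 = w3 NOR w2 = 1 NOR 0 = 0
w5 = x3 XOR w4 = 0 XOR 0 = 0
w6 = x4 OR w5 = 0 OR 0 = 0
w7 = w6 NOR w2 = 0 NOR 0 = 1
So w7 = 1.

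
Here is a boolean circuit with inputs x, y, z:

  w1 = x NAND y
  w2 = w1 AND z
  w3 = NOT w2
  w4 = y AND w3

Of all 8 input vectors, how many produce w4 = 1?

3

w4 = y AND w3 must be 1, so both y = 1 and w3 = 1.
w3 = NOT w2 must be 1, so w2 = 0.
Satisfying assignments:
  x=0, y=1, z=0
  x=1, y=1, z=0
  x=1, y=1, z=1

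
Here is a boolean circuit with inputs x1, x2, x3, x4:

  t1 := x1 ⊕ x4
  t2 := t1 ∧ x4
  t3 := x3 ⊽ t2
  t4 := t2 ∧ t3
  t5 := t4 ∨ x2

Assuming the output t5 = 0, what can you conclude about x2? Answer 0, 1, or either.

t5 = t4 ∨ x2 must be 0, so both t4 = 0 and x2 = 0.
Every assignment with t5 = 0 has x2 = 0; there are 8 such assignment(s).

0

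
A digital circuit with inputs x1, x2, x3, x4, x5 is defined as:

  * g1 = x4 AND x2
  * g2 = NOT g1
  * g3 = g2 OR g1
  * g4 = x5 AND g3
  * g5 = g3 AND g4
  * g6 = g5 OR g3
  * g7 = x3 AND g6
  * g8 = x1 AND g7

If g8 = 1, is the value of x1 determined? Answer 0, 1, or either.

1

g8 = x1 AND g7 must be 1, so both x1 = 1 and g7 = 1.
g7 = x3 AND g6 must be 1, so both x3 = 1 and g6 = 1.
g6 = g5 OR g3 must be 1, so at least one of g5, g3 is 1.
Every assignment with g8 = 1 has x1 = 1; there are 8 such assignment(s).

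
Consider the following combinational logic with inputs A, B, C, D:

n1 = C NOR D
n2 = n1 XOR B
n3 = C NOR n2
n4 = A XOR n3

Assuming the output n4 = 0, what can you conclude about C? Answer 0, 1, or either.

either

Both values of C occur among assignments with n4 = 0:
  C=0: A=0, B=0, C=0, D=0
  C=1: A=0, B=0, C=1, D=0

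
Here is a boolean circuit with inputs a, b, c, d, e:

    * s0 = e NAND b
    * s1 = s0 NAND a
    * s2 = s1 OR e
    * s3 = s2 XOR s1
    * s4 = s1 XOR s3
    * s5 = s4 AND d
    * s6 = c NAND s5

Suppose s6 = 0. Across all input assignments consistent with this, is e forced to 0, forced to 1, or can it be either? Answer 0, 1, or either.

either

Both values of e occur among assignments with s6 = 0:
  e=0: a=0, b=0, c=1, d=1, e=0
  e=1: a=0, b=0, c=1, d=1, e=1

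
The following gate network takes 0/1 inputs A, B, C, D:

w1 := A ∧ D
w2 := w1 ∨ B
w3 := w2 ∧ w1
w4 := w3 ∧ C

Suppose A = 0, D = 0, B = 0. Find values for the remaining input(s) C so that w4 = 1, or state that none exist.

no solution exists

With A = 0, D = 0, B = 0 fixed, none of the 2 settings of C give w4 = 1.
For example, with C=0:
w1 = A ∧ D = 0 ∧ 0 = 0
w2 = w1 ∨ B = 0 ∨ 0 = 0
w3 = w2 ∧ w1 = 0 ∧ 0 = 0
w4 = w3 ∧ C = 0 ∧ 0 = 0
giving w4 = 0 ≠ 1.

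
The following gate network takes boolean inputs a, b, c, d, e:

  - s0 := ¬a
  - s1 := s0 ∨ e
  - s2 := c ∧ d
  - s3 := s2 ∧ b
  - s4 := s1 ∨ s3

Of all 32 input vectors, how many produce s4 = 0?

s4 = s1 ∨ s3 must be 0, so both s1 = 0 and s3 = 0.
Enumerating the 32 input combinations, 7 give s4 = 0 and 25 give s4 = 1.

7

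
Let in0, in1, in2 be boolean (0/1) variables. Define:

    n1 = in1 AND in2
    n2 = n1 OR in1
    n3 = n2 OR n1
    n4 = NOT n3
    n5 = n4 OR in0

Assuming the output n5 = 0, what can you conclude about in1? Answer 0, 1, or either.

1

n5 = n4 OR in0 must be 0, so both n4 = 0 and in0 = 0.
n4 = NOT n3 must be 0, so n3 = 1.
n3 = n2 OR n1 must be 1, so at least one of n2, n1 is 1.
Every assignment with n5 = 0 has in1 = 1; there are 2 such assignment(s).
  in0=0, in1=1, in2=0
  in0=0, in1=1, in2=1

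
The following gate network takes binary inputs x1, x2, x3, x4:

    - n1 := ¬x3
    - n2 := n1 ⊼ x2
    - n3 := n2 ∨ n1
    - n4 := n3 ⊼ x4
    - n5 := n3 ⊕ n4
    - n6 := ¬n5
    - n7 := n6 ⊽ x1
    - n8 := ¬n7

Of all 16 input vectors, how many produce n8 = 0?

n8 = ¬n7 must be 0, so n7 = 1.
n7 = n6 ⊽ x1 must be 1, so both n6 = 0 and x1 = 0.
Satisfying assignments:
  x1=0, x2=0, x3=0, x4=1
  x1=0, x2=0, x3=1, x4=1
  x1=0, x2=1, x3=0, x4=1
  x1=0, x2=1, x3=1, x4=1

4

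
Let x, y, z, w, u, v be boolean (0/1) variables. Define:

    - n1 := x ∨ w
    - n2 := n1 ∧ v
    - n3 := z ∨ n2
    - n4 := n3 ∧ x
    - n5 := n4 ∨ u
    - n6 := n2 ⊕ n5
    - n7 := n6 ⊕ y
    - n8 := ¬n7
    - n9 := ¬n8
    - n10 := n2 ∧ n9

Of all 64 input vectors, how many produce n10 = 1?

12

n10 = n2 ∧ n9 must be 1, so both n2 = 1 and n9 = 1.
n2 = n1 ∧ v must be 1, so both n1 = 1 and v = 1.
Enumerating the 64 input combinations, 12 give n10 = 1 and 52 give n10 = 0.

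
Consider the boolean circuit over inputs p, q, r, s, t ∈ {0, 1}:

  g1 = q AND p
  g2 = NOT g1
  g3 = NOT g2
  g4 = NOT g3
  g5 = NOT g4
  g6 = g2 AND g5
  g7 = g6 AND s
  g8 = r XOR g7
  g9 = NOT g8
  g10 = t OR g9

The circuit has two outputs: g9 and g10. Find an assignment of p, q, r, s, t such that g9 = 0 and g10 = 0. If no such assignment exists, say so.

Check with p=0, q=0, r=1, s=1, t=0:
g1 = q AND p = 0 AND 0 = 0
g2 = NOT g1 = NOT 0 = 1
g3 = NOT g2 = NOT 1 = 0
g4 = NOT g3 = NOT 0 = 1
g5 = NOT g4 = NOT 1 = 0
g6 = g2 AND g5 = 1 AND 0 = 0
g7 = g6 AND s = 0 AND 1 = 0
g8 = r XOR g7 = 1 XOR 0 = 1
g9 = NOT g8 = NOT 1 = 0
g10 = t OR g9 = 0 OR 0 = 0
So g9 = 0 and g10 = 0.

p=0, q=0, r=1, s=1, t=0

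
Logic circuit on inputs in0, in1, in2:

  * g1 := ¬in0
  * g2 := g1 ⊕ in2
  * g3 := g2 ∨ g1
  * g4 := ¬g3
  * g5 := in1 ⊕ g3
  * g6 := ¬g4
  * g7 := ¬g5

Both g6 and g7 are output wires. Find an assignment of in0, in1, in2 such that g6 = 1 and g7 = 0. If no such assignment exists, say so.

Check with in0=0 in1=0 in2=0:
g1 = ¬in0 = ¬0 = 1
g2 = g1 ⊕ in2 = 1 ⊕ 0 = 1
g3 = g2 ∨ g1 = 1 ∨ 1 = 1
g4 = ¬g3 = ¬1 = 0
g5 = in1 ⊕ g3 = 0 ⊕ 1 = 1
g6 = ¬g4 = ¬0 = 1
g7 = ¬g5 = ¬1 = 0
So g6 = 1 and g7 = 0.

in0=0 in1=0 in2=0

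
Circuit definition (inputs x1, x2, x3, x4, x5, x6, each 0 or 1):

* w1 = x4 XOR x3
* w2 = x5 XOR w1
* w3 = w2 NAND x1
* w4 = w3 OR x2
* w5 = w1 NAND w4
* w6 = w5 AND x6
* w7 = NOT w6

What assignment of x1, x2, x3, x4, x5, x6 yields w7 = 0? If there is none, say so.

x1=0, x2=0, x3=0, x4=0, x5=0, x6=1

w7 = NOT w6 must be 0, so w6 = 1.
w6 = w5 AND x6 must be 1, so both w5 = 1 and x6 = 1.
w5 = w1 NAND w4 must be 1, so at least one of w1, w4 is 0.
Check with x1=0, x2=0, x3=0, x4=0, x5=0, x6=1:
w1 = x4 XOR x3 = 0 XOR 0 = 0
w2 = x5 XOR w1 = 0 XOR 0 = 0
w3 = w2 NAND x1 = 0 NAND 0 = 1
w4 = w3 OR x2 = 1 OR 0 = 1
w5 = w1 NAND w4 = 0 NAND 1 = 1
w6 = w5 AND x6 = 1 AND 1 = 1
w7 = NOT w6 = NOT 1 = 0
So w7 = 0 as required.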